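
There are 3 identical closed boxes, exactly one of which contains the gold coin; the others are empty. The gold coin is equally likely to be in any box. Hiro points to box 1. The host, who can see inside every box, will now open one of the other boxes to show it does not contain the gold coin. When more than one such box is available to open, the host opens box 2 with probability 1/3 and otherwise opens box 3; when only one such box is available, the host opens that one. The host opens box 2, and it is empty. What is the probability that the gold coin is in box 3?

3/4

Consider each possible location of the gold coin in turn.
If it is in box 1 (prior 1/3): box 2 is available, opened with probability 1/3; weight (1/3)·(1/3) = 1/9.
If it is in box 2 (prior 1/3): the host opened box 2, so this case is ruled out; weight (1/3)·0 = 0.
If it is in box 3 (prior 1/3): only box 2 is available, probability 1; weight (1/3)·1 = 1/3.
The weights sum to 4/9.
So P(the gold coin in box 3 | the host opened box 2) = (1/3) / (4/9) = 3/4.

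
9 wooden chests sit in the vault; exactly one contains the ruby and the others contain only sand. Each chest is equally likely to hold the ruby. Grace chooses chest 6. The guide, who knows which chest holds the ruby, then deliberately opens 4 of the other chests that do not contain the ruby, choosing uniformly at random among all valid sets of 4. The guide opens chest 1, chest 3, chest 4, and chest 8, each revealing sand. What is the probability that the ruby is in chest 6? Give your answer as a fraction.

Condition on the true location of the ruby.
If it is in any of chests 1, 3, 4, and 8 (prior 1/9 each): that chest was opened and seen not to hold the prize — ruled out; weight (1/9)·0 = 0 each.
If it is in any of chests 2, 5, 7, and 9 (prior 1/9 each): the guide has 35 equally likely choices, so probability 1/35; weight (1/9)·(1/35) = 1/315 each.
If it is in chest 6 (prior 1/9): the guide has 70 equally likely choices, so probability 1/70; weight (1/9)·(1/70) = 1/630.
The weights sum to 1/70.
So P(the ruby in chest 6 | the guide opened chest 1, chest 3, chest 4, and chest 8) = (1/630) / (1/70) = 1/9.

1/9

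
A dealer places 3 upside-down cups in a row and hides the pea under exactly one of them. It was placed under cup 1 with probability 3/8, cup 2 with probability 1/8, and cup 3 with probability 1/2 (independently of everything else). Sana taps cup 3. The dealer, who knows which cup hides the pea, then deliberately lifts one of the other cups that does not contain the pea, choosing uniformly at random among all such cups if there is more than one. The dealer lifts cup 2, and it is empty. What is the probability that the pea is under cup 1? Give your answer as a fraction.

3/5

Condition on the true location of the pea.
If it is under cup 1 (prior 3/8): the dealer has no choice, probability 1; weight (3/8)·1 = 3/8.
If it is under cup 2 (prior 1/8): the dealer opened cup 2, so this case is ruled out; weight (1/8)·0 = 0.
If it is under cup 3 (prior 1/2): the dealer has 2 equally likely choices, so probability 1/2; weight (1/2)·(1/2) = 1/4.
The weights sum to 5/8.
So P(the pea under cup 1 | the dealer opened cup 2) = (3/8) / (5/8) = 3/5.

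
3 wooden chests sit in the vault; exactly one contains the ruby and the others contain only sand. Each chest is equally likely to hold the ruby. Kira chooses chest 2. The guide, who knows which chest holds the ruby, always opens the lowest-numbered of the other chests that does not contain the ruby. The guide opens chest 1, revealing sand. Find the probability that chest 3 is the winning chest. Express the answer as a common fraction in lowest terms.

Condition on the true location of the ruby.
If it is in chest 1 (prior 1/3): the guide opened chest 1, so this case is ruled out; weight (1/3)·0 = 0.
If it is in either of chests 2 and 3 (prior 1/3 each): chest 1 is the lowest-numbered option available, probability 1; weight (1/3)·1 = 1/3 each.
The weights sum to 2/3.
So P(the ruby in chest 3 | the guide opened chest 1) = (1/3) / (2/3) = 1/2.

1/2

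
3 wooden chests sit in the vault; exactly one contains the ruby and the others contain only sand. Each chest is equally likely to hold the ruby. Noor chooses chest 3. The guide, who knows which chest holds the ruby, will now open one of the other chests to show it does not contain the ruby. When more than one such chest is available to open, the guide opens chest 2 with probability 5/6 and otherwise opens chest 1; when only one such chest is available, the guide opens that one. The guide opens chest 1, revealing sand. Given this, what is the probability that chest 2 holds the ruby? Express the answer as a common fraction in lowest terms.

6/7

Apply Bayes' rule, conditioning on where the ruby actually is.
If it is in chest 1 (prior 1/3): the guide opened chest 1, so this case is ruled out; weight (1/3)·0 = 0.
If it is in chest 2 (prior 1/3): only chest 1 is available, probability 1; weight (1/3)·1 = 1/3.
If it is in chest 3 (prior 1/3): chest 2 is available but not opened, probability 1/6; weight (1/3)·(1/6) = 1/18.
The weights sum to 7/18.
So P(the ruby in chest 2 | the guide opened chest 1) = (1/3) / (7/18) = 6/7.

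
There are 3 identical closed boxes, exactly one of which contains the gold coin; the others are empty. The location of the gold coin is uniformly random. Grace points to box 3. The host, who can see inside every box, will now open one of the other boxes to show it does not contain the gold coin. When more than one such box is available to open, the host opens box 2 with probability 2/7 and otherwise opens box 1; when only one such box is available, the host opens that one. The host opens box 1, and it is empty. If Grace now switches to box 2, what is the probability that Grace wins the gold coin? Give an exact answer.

Apply Bayes' rule, conditioning on where the gold coin actually is.
If it is in box 1 (prior 1/3): the host opened box 1, so this case is ruled out; weight (1/3)·0 = 0.
If it is in box 2 (prior 1/3): only box 1 is available, probability 1; weight (1/3)·1 = 1/3.
If it is in box 3 (prior 1/3): box 2 is available but not opened, probability 5/7; weight (1/3)·(5/7) = 5/21.
The weights sum to 4/7.
So P(the gold coin in box 2 | the host opened box 1) = (1/3) / (4/7) = 7/12.

7/12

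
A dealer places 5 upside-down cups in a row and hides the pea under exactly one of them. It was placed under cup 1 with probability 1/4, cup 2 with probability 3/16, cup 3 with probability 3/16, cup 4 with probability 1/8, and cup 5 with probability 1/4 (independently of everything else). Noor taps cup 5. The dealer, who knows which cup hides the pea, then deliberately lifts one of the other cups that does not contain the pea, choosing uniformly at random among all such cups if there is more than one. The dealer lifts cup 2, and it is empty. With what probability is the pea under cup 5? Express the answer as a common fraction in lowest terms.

1/4

Consider each possible location of the pea in turn.
If it is under cup 1 (prior 1/4): the dealer has 3 equally likely choices, so probability 1/3; weight (1/4)·(1/3) = 1/12.
If it is under cup 2 (prior 3/16): the dealer opened cup 2, so this case is ruled out; weight (3/16)·0 = 0.
If it is under cup 3 (prior 3/16): the dealer has 3 equally likely choices, so probability 1/3; weight (3/16)·(1/3) = 1/16.
If it is under cup 4 (prior 1/8): the dealer has 3 equally likely choices, so probability 1/3; weight (1/8)·(1/3) = 1/24.
If it is under cup 5 (prior 1/4): the dealer has 4 equally likely choices, so probability 1/4; weight (1/4)·(1/4) = 1/16.
The weights sum to 1/4.
So P(the pea under cup 5 | the dealer opened cup 2) = (1/16) / (1/4) = 1/4.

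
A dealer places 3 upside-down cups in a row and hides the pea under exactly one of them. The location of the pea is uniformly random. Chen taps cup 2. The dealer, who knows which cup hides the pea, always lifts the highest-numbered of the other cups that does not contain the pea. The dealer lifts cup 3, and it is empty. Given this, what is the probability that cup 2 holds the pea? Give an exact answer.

Condition on the true location of the pea.
If it is under either of cups 1 and 2 (prior 1/3 each): cup 3 is the highest-numbered option available, probability 1; weight (1/3)·1 = 1/3 each.
If it is under cup 3 (prior 1/3): the dealer opened cup 3, so this case is ruled out; weight (1/3)·0 = 0.
The weights sum to 2/3.
So P(the pea under cup 2 | the dealer opened cup 3) = (1/3) / (2/3) = 1/2.

1/2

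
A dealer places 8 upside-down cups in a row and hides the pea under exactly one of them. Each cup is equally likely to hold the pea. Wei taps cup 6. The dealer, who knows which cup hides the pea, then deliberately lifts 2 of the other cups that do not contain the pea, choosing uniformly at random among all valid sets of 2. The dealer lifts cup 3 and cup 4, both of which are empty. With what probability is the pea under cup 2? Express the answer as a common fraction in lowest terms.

Consider each possible location of the pea in turn.
If it is under any of cups 1, 2, 5, 7, and 8 (prior 1/8 each): the dealer has 15 equally likely choices, so probability 1/15; weight (1/8)·(1/15) = 1/120 each.
If it is under either of cups 3 and 4 (prior 1/8 each): that cup was opened and seen not to hold the prize — ruled out; weight (1/8)·0 = 0 each.
If it is under cup 6 (prior 1/8): the dealer has 21 equally likely choices, so probability 1/21; weight (1/8)·(1/21) = 1/168.
The weights sum to 1/21.
So P(the pea under cup 2 | the dealer opened cup 3 and cup 4) = (1/120) / (1/21) = 7/40.

7/40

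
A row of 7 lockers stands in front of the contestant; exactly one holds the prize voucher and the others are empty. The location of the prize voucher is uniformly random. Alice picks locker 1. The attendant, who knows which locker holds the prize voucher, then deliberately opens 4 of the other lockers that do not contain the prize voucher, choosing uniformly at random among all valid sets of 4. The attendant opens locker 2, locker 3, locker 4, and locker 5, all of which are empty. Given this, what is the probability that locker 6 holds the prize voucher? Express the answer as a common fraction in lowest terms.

Apply Bayes' rule, conditioning on where the prize voucher actually is.
If it is in locker 1 (prior 1/7): the attendant has 15 equally likely choices, so probability 1/15; weight (1/7)·(1/15) = 1/105.
If it is in any of lockers 2, 3, 4, and 5 (prior 1/7 each): that locker was opened and seen not to hold the prize — ruled out; weight (1/7)·0 = 0 each.
If it is in either of lockers 6 and 7 (prior 1/7 each): the attendant has 5 equally likely choices, so probability 1/5; weight (1/7)·(1/5) = 1/35 each.
The weights sum to 1/15.
So P(the prize voucher in locker 6 | the attendant opened locker 2, locker 3, locker 4, and locker 5) = (1/35) / (1/15) = 3/7.

3/7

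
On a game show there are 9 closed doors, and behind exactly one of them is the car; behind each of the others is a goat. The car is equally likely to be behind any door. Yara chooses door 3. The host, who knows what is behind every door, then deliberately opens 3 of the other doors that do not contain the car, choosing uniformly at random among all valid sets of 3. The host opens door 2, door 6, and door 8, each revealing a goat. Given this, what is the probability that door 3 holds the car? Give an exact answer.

1/9

Consider each possible location of the car in turn.
If it is behind any of doors 1, 4, 5, 7, and 9 (prior 1/9 each): the host has 35 equally likely choices, so probability 1/35; weight (1/9)·(1/35) = 1/315 each.
If it is behind any of doors 2, 6, and 8 (prior 1/9 each): that door was opened and seen not to hold the prize — ruled out; weight (1/9)·0 = 0 each.
If it is behind door 3 (prior 1/9): the host has 56 equally likely choices, so probability 1/56; weight (1/9)·(1/56) = 1/504.
The weights sum to 1/56.
So P(the car behind door 3 | the host opened door 2, door 6, and door 8) = (1/504) / (1/56) = 1/9.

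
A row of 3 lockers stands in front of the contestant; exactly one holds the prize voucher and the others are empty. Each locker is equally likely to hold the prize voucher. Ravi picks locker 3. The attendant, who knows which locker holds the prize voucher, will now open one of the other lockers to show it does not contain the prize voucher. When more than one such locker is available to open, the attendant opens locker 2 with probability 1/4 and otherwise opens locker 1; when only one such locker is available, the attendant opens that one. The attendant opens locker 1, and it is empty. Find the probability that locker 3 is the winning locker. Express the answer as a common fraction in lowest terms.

Consider each possible location of the prize voucher in turn.
If it is in locker 1 (prior 1/3): the attendant opened locker 1, so this case is ruled out; weight (1/3)·0 = 0.
If it is in locker 2 (prior 1/3): only locker 1 is available, probability 1; weight (1/3)·1 = 1/3.
If it is in locker 3 (prior 1/3): locker 2 is available but not opened, probability 3/4; weight (1/3)·(3/4) = 1/4.
The weights sum to 7/12.
So P(the prize voucher in locker 3 | the attendant opened locker 1) = (1/4) / (7/12) = 3/7.

3/7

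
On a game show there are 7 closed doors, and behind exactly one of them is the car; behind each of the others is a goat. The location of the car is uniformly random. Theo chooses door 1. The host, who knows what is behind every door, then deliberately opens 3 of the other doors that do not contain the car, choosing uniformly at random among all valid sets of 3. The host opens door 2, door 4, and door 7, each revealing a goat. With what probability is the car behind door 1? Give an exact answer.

1/7

Consider each possible location of the car in turn.
If it is behind door 1 (prior 1/7): the host has 20 equally likely choices, so probability 1/20; weight (1/7)·(1/20) = 1/140.
If it is behind any of doors 2, 4, and 7 (prior 1/7 each): that door was opened and seen not to hold the prize — ruled out; weight (1/7)·0 = 0 each.
If it is behind any of doors 3, 5, and 6 (prior 1/7 each): the host has 10 equally likely choices, so probability 1/10; weight (1/7)·(1/10) = 1/70 each.
The weights sum to 1/20.
So P(the car behind door 1 | the host opened door 2, door 4, and door 7) = (1/140) / (1/20) = 1/7.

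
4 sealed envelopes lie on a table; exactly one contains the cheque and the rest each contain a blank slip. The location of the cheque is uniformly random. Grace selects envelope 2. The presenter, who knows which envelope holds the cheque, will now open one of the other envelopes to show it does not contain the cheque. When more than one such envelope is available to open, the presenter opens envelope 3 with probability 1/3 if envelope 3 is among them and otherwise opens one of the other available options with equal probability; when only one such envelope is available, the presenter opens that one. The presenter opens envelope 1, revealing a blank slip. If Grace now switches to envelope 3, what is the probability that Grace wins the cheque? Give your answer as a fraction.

Consider each possible location of the cheque in turn.
If it is in envelope 1 (prior 1/4): the presenter opened envelope 1, so this case is ruled out; weight (1/4)·0 = 0.
If it is in envelope 2 (prior 1/4): envelope 3 is available but not opened; envelope 1 gets probability (1 − 1/3)/2 = 1/3; weight (1/4)·(1/3) = 1/12.
If it is in envelope 3 (prior 1/4): envelope 3 holds the prize so is unavailable; the presenter chooses uniformly among the 2 others, probability 1/2; weight (1/4)·(1/2) = 1/8.
If it is in envelope 4 (prior 1/4): envelope 3 is available but not opened, probability 2/3; weight (1/4)·(2/3) = 1/6.
The weights sum to 3/8.
So P(the cheque in envelope 3 | the presenter opened envelope 1) = (1/8) / (3/8) = 1/3.

1/3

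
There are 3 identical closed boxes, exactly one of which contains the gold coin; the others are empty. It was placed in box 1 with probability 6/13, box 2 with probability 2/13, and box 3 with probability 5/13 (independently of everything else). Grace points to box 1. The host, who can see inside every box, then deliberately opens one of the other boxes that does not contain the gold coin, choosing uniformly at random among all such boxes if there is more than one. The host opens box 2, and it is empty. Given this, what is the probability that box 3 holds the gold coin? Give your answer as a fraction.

Condition on the true location of the gold coin.
If it is in box 1 (prior 6/13): the host has 2 equally likely choices, so probability 1/2; weight (6/13)·(1/2) = 3/13.
If it is in box 2 (prior 2/13): the host opened box 2, so this case is ruled out; weight (2/13)·0 = 0.
If it is in box 3 (prior 5/13): the host has no choice, probability 1; weight (5/13)·1 = 5/13.
The weights sum to 8/13.
So P(the gold coin in box 3 | the host opened box 2) = (5/13) / (8/13) = 5/8.

5/8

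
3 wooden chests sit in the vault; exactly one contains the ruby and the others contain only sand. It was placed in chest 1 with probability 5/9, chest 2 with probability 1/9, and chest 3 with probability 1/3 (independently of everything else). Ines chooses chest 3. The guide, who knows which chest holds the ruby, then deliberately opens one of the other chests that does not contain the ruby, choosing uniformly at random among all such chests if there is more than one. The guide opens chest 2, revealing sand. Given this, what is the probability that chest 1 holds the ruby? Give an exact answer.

10/13

Condition on the true location of the ruby.
If it is in chest 1 (prior 5/9): the guide has no choice, probability 1; weight (5/9)·1 = 5/9.
If it is in chest 2 (prior 1/9): the guide opened chest 2, so this case is ruled out; weight (1/9)·0 = 0.
If it is in chest 3 (prior 1/3): the guide has 2 equally likely choices, so probability 1/2; weight (1/3)·(1/2) = 1/6.
The weights sum to 13/18.
So P(the ruby in chest 1 | the guide opened chest 2) = (5/9) / (13/18) = 10/13.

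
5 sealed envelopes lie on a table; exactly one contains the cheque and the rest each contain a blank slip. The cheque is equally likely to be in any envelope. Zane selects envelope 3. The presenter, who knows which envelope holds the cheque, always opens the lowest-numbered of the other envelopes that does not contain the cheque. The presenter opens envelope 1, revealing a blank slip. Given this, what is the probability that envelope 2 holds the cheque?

1/4

Condition on the true location of the cheque.
If it is in envelope 1 (prior 1/5): the presenter opened envelope 1, so this case is ruled out; weight (1/5)·0 = 0.
If it is in any of envelopes 2, 3, 4, and 5 (prior 1/5 each): envelope 1 is the lowest-numbered option available, probability 1; weight (1/5)·1 = 1/5 each.
The weights sum to 4/5.
So P(the cheque in envelope 2 | the presenter opened envelope 1) = (1/5) / (4/5) = 1/4.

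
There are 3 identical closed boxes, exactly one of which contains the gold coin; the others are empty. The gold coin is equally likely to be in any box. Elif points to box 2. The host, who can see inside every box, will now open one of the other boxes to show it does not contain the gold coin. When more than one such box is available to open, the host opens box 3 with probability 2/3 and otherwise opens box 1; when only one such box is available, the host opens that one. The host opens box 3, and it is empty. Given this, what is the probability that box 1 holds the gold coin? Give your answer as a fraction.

3/5

Condition on the true location of the gold coin.
If it is in box 1 (prior 1/3): only box 3 is available, probability 1; weight (1/3)·1 = 1/3.
If it is in box 2 (prior 1/3): box 3 is available, opened with probability 2/3; weight (1/3)·(2/3) = 2/9.
If it is in box 3 (prior 1/3): the host opened box 3, so this case is ruled out; weight (1/3)·0 = 0.
The weights sum to 5/9.
So P(the gold coin in box 1 | the host opened box 3) = (1/3) / (5/9) = 3/5.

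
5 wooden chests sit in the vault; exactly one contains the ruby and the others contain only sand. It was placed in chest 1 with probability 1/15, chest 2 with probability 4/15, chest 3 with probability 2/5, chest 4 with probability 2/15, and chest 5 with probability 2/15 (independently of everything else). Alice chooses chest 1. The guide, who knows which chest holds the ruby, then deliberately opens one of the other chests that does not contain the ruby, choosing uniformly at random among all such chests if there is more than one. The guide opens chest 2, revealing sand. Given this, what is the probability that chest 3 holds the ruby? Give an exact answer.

24/43

Consider each possible location of the ruby in turn.
If it is in chest 1 (prior 1/15): the guide has 4 equally likely choices, so probability 1/4; weight (1/15)·(1/4) = 1/60.
If it is in chest 2 (prior 4/15): the guide opened chest 2, so this case is ruled out; weight (4/15)·0 = 0.
If it is in chest 3 (prior 2/5): the guide has 3 equally likely choices, so probability 1/3; weight (2/5)·(1/3) = 2/15.
If it is in either of chests 4 and 5 (prior 2/15 each): the guide has 3 equally likely choices, so probability 1/3; weight (2/15)·(1/3) = 2/45 each.
The weights sum to 43/180.
So P(the ruby in chest 3 | the guide opened chest 2) = (2/15) / (43/180) = 24/43.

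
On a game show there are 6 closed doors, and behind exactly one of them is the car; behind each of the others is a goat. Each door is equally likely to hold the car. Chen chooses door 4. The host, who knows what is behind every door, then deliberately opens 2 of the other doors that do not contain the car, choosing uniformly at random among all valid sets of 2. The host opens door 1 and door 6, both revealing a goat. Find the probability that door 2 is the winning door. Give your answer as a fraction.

5/18

Condition on the true location of the car.
If it is behind either of doors 1 and 6 (prior 1/6 each): that door was opened and seen not to hold the prize — ruled out; weight (1/6)·0 = 0 each.
If it is behind any of doors 2, 3, and 5 (prior 1/6 each): the host has 6 equally likely choices, so probability 1/6; weight (1/6)·(1/6) = 1/36 each.
If it is behind door 4 (prior 1/6): the host has 10 equally likely choices, so probability 1/10; weight (1/6)·(1/10) = 1/60.
The weights sum to 1/10.
So P(the car behind door 2 | the host opened door 1 and door 6) = (1/36) / (1/10) = 5/18.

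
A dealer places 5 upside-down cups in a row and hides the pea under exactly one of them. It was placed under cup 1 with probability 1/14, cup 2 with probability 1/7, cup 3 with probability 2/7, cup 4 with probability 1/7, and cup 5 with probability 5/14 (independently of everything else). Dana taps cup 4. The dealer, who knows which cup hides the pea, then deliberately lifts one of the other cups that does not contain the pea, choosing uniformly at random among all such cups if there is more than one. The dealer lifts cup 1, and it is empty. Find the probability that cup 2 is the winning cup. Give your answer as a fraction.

Apply Bayes' rule, conditioning on where the pea actually is.
If it is under cup 1 (prior 1/14): the dealer opened cup 1, so this case is ruled out; weight (1/14)·0 = 0.
If it is under cup 2 (prior 1/7): the dealer has 3 equally likely choices, so probability 1/3; weight (1/7)·(1/3) = 1/21.
If it is under cup 3 (prior 2/7): the dealer has 3 equally likely choices, so probability 1/3; weight (2/7)·(1/3) = 2/21.
If it is under cup 4 (prior 1/7): the dealer has 4 equally likely choices, so probability 1/4; weight (1/7)·(1/4) = 1/28.
If it is under cup 5 (prior 5/14): the dealer has 3 equally likely choices, so probability 1/3; weight (5/14)·(1/3) = 5/42.
The weights sum to 25/84.
So P(the pea under cup 2 | the dealer opened cup 1) = (1/21) / (25/84) = 4/25.

4/25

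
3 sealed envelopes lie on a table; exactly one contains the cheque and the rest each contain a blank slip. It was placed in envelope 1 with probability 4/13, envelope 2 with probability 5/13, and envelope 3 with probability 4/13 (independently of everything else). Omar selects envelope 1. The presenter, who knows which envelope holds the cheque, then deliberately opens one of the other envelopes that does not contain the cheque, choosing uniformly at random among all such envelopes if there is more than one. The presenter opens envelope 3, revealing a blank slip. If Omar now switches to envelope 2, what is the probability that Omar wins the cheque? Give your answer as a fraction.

5/7

Apply Bayes' rule, conditioning on where the cheque actually is.
If it is in envelope 1 (prior 4/13): the presenter has 2 equally likely choices, so probability 1/2; weight (4/13)·(1/2) = 2/13.
If it is in envelope 2 (prior 5/13): the presenter has no choice, probability 1; weight (5/13)·1 = 5/13.
If it is in envelope 3 (prior 4/13): the presenter opened envelope 3, so this case is ruled out; weight (4/13)·0 = 0.
The weights sum to 7/13.
So P(the cheque in envelope 2 | the presenter opened envelope 3) = (5/13) / (7/13) = 5/7.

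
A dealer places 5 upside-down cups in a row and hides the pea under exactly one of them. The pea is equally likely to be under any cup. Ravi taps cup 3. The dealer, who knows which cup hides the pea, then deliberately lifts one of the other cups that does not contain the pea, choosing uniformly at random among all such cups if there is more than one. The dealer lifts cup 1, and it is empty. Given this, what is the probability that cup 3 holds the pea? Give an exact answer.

Apply Bayes' rule, conditioning on where the pea actually is.
If it is under cup 1 (prior 1/5): the dealer opened cup 1, so this case is ruled out; weight (1/5)·0 = 0.
If it is under any of cups 2, 4, and 5 (prior 1/5 each): the dealer has 3 equally likely choices, so probability 1/3; weight (1/5)·(1/3) = 1/15 each.
If it is under cup 3 (prior 1/5): the dealer has 4 equally likely choices, so probability 1/4; weight (1/5)·(1/4) = 1/20.
The weights sum to 1/4.
So P(the pea under cup 3 | the dealer opened cup 1) = (1/20) / (1/4) = 1/5.

1/5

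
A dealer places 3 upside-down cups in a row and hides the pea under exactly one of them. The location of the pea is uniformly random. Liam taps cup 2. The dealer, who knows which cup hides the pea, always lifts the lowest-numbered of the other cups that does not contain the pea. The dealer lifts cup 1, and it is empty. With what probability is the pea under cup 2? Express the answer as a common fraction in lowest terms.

1/2

Apply Bayes' rule, conditioning on where the pea actually is.
If it is under cup 1 (prior 1/3): the dealer opened cup 1, so this case is ruled out; weight (1/3)·0 = 0.
If it is under either of cups 2 and 3 (prior 1/3 each): cup 1 is the lowest-numbered option available, probability 1; weight (1/3)·1 = 1/3 each.
The weights sum to 2/3.
So P(the pea under cup 2 | the dealer opened cup 1) = (1/3) / (2/3) = 1/2.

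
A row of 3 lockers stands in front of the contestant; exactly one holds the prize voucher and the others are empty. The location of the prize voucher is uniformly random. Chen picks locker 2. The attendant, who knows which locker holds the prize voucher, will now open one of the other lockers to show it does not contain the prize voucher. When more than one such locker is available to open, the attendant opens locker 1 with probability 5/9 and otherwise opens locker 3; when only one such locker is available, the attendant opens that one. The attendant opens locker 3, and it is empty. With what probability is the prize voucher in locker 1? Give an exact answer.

9/13

Apply Bayes' rule, conditioning on where the prize voucher actually is.
If it is in locker 1 (prior 1/3): only locker 3 is available, probability 1; weight (1/3)·1 = 1/3.
If it is in locker 2 (prior 1/3): locker 1 is available but not opened, probability 4/9; weight (1/3)·(4/9) = 4/27.
If it is in locker 3 (prior 1/3): the attendant opened locker 3, so this case is ruled out; weight (1/3)·0 = 0.
The weights sum to 13/27.
So P(the prize voucher in locker 1 | the attendant opened locker 3) = (1/3) / (13/27) = 9/13.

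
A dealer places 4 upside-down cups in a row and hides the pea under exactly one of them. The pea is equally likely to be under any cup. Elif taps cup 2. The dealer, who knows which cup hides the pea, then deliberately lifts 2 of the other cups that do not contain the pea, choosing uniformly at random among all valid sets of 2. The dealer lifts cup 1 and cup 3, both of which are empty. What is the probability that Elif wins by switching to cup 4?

Condition on the true location of the pea.
If it is under either of cups 1 and 3 (prior 1/4 each): that cup was opened and seen not to hold the prize — ruled out; weight (1/4)·0 = 0 each.
If it is under cup 2 (prior 1/4): the dealer has 3 equally likely choices, so probability 1/3; weight (1/4)·(1/3) = 1/12.
If it is under cup 4 (prior 1/4): the dealer has no choice, probability 1; weight (1/4)·1 = 1/4.
The weights sum to 1/3.
So P(the pea under cup 4 | the dealer opened cup 1 and cup 3) = (1/4) / (1/3) = 3/4.

3/4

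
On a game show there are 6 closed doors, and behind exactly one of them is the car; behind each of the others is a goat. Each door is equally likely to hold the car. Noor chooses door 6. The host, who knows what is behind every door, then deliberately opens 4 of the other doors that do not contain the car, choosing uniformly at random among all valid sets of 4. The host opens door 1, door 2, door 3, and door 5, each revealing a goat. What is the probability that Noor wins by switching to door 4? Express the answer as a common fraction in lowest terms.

Apply Bayes' rule, conditioning on where the car actually is.
If it is behind any of doors 1, 2, 3, and 5 (prior 1/6 each): that door was opened and seen not to hold the prize — ruled out; weight (1/6)·0 = 0 each.
If it is behind door 4 (prior 1/6): the host has no choice, probability 1; weight (1/6)·1 = 1/6.
If it is behind door 6 (prior 1/6): the host has 5 equally likely choices, so probability 1/5; weight (1/6)·(1/5) = 1/30.
The weights sum to 1/5.
So P(the car behind door 4 | the host opened door 1, door 2, door 3, and door 5) = (1/6) / (1/5) = 5/6.

5/6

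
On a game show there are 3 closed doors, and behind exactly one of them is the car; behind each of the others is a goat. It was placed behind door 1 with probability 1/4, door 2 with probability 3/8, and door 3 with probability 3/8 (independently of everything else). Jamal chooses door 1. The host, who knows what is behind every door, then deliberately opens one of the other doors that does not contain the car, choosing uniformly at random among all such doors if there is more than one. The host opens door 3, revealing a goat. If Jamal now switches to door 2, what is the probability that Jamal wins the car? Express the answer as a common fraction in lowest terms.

3/4

Condition on the true location of the car.
If it is behind door 1 (prior 1/4): the host has 2 equally likely choices, so probability 1/2; weight (1/4)·(1/2) = 1/8.
If it is behind door 2 (prior 3/8): the host has no choice, probability 1; weight (3/8)·1 = 3/8.
If it is behind door 3 (prior 3/8): the host opened door 3, so this case is ruled out; weight (3/8)·0 = 0.
The weights sum to 1/2.
So P(the car behind door 2 | the host opened door 3) = (3/8) / (1/2) = 3/4.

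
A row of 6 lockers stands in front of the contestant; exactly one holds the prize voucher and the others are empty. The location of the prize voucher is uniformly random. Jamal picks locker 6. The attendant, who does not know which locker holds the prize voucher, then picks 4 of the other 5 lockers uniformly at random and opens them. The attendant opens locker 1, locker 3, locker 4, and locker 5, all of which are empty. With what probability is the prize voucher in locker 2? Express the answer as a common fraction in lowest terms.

Apply Bayes' rule, conditioning on where the prize voucher actually is.
If it is in any of lockers 1, 3, 4, and 5 (prior 1/6 each): that locker was opened and seen not to hold the prize — ruled out; weight (1/6)·0 = 0 each.
If it is in either of lockers 2 and 6 (prior 1/6 each): the attendant picks exactly this set with probability 1/5 regardless, and none is the prize; weight (1/6)·(1/5) = 1/30 each.
The weights sum to 1/15.
So P(the prize voucher in locker 2 | the attendant opened locker 1, locker 3, locker 4, and locker 5) = (1/30) / (1/15) = 1/2.

1/2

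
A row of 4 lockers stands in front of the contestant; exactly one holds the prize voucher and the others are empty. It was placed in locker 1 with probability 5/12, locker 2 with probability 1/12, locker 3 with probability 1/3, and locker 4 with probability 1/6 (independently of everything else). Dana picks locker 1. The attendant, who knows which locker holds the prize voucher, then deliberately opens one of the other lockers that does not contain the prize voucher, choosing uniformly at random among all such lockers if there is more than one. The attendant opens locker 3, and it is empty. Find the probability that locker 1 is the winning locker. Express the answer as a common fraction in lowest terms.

10/19

Condition on the true location of the prize voucher.
If it is in locker 1 (prior 5/12): the attendant has 3 equally likely choices, so probability 1/3; weight (5/12)·(1/3) = 5/36.
If it is in locker 2 (prior 1/12): the attendant has 2 equally likely choices, so probability 1/2; weight (1/12)·(1/2) = 1/24.
If it is in locker 3 (prior 1/3): the attendant opened locker 3, so this case is ruled out; weight (1/3)·0 = 0.
If it is in locker 4 (prior 1/6): the attendant has 2 equally likely choices, so probability 1/2; weight (1/6)·(1/2) = 1/12.
The weights sum to 19/72.
So P(the prize voucher in locker 1 | the attendant opened locker 3) = (5/36) / (19/72) = 10/19.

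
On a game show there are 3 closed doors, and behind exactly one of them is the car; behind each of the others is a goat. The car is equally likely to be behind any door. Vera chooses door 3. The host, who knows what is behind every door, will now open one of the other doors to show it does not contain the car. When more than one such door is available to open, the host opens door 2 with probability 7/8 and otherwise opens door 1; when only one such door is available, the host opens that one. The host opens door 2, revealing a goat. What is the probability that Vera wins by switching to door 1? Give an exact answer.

8/15

Condition on the true location of the car.
If it is behind door 1 (prior 1/3): only door 2 is available, probability 1; weight (1/3)·1 = 1/3.
If it is behind door 2 (prior 1/3): the host opened door 2, so this case is ruled out; weight (1/3)·0 = 0.
If it is behind door 3 (prior 1/3): door 2 is available, opened with probability 7/8; weight (1/3)·(7/8) = 7/24.
The weights sum to 5/8.
So P(the car behind door 1 | the host opened door 2) = (1/3) / (5/8) = 8/15.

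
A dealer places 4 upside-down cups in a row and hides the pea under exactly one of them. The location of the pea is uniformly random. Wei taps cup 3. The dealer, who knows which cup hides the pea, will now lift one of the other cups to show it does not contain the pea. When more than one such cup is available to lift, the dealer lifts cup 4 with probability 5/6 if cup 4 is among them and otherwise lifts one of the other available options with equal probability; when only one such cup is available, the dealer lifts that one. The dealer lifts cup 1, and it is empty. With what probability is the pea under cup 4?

2/3

Apply Bayes' rule, conditioning on where the pea actually is.
If it is under cup 1 (prior 1/4): the dealer opened cup 1, so this case is ruled out; weight (1/4)·0 = 0.
If it is under cup 2 (prior 1/4): cup 4 is available but not opened, probability 1/6; weight (1/4)·(1/6) = 1/24.
If it is under cup 3 (prior 1/4): cup 4 is available but not opened; cup 1 gets probability (1 − 5/6)/2 = 1/12; weight (1/4)·(1/12) = 1/48.
If it is under cup 4 (prior 1/4): cup 4 holds the prize so is unavailable; the dealer chooses uniformly among the 2 others, probability 1/2; weight (1/4)·(1/2) = 1/8.
The weights sum to 3/16.
So P(the pea under cup 4 | the dealer opened cup 1) = (1/8) / (3/16) = 2/3.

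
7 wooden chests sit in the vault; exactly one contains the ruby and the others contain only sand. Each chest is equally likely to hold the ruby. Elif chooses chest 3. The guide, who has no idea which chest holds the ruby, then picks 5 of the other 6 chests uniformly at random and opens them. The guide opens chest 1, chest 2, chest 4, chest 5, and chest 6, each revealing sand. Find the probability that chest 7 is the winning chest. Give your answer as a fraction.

Condition on the true location of the ruby.
If it is in any of chests 1, 2, 4, 5, and 6 (prior 1/7 each): that chest was opened and seen not to hold the prize — ruled out; weight (1/7)·0 = 0 each.
If it is in either of chests 3 and 7 (prior 1/7 each): the guide picks exactly this set with probability 1/6 regardless, and none is the prize; weight (1/7)·(1/6) = 1/42 each.
The weights sum to 1/21.
So P(the ruby in chest 7 | the guide opened chest 1, chest 2, chest 4, chest 5, and chest 6) = (1/42) / (1/21) = 1/2.

1/2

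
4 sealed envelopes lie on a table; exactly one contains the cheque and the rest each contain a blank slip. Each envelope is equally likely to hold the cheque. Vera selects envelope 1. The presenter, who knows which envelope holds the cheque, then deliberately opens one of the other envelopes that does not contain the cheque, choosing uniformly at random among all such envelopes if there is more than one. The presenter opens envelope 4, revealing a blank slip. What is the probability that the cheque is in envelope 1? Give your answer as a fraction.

Apply Bayes' rule, conditioning on where the cheque actually is.
If it is in envelope 1 (prior 1/4): the presenter has 3 equally likely choices, so probability 1/3; weight (1/4)·(1/3) = 1/12.
If it is in either of envelopes 2 and 3 (prior 1/4 each): the presenter has 2 equally likely choices, so probability 1/2; weight (1/4)·(1/2) = 1/8 each.
If it is in envelope 4 (prior 1/4): the presenter opened envelope 4, so this case is ruled out; weight (1/4)·0 = 0.
The weights sum to 1/3.
So P(the cheque in envelope 1 | the presenter opened envelope 4) = (1/12) / (1/3) = 1/4.

1/4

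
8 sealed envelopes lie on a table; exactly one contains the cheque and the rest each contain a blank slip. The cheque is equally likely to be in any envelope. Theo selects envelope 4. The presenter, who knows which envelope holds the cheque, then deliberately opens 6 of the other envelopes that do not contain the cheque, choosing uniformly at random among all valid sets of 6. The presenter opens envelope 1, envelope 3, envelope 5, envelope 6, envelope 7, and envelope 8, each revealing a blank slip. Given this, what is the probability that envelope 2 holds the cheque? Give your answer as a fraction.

Apply Bayes' rule, conditioning on where the cheque actually is.
If it is in any of envelopes 1, 3, 5, 6, 7, and 8 (prior 1/8 each): that envelope was opened and seen not to hold the prize — ruled out; weight (1/8)·0 = 0 each.
If it is in envelope 2 (prior 1/8): the presenter has no choice, probability 1; weight (1/8)·1 = 1/8.
If it is in envelope 4 (prior 1/8): the presenter has 7 equally likely choices, so probability 1/7; weight (1/8)·(1/7) = 1/56.
The weights sum to 1/7.
So P(the cheque in envelope 2 | the presenter opened envelope 1, envelope 3, envelope 5, envelope 6, envelope 7, and envelope 8) = (1/8) / (1/7) = 7/8.

7/8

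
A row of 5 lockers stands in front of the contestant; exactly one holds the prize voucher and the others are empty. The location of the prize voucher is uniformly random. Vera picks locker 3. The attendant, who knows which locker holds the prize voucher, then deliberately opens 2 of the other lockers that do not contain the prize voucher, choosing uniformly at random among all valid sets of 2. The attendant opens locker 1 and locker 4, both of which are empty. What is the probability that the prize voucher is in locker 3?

Condition on the true location of the prize voucher.
If it is in either of lockers 1 and 4 (prior 1/5 each): that locker was opened and seen not to hold the prize — ruled out; weight (1/5)·0 = 0 each.
If it is in either of lockers 2 and 5 (prior 1/5 each): the attendant has 3 equally likely choices, so probability 1/3; weight (1/5)·(1/3) = 1/15 each.
If it is in locker 3 (prior 1/5): the attendant has 6 equally likely choices, so probability 1/6; weight (1/5)·(1/6) = 1/30.
The weights sum to 1/6.
So P(the prize voucher in locker 3 | the attendant opened locker 1 and locker 4) = (1/30) / (1/6) = 1/5.

1/5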